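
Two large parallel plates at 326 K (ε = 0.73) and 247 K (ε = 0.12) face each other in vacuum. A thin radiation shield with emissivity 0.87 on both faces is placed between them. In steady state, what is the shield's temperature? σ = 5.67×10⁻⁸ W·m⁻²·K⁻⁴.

T_s ≈ 317 K

In steady state the net flux on the hot side equals that on the cold side.
σ(T₁⁴−T_s⁴)/D₁ = σ(T_s⁴−T₂⁴)/D₂, with D₁ = 1/ε₁+1/ε_s−1 = 1.519, D₂ = 1/ε_s+1/ε₂−1 = 8.483.
Solve for T_s⁴: T_s⁴ = (D₂·T₁⁴ + D₁·T₂⁴)/(D₁+D₂) = 1.014×10¹⁰ K⁴.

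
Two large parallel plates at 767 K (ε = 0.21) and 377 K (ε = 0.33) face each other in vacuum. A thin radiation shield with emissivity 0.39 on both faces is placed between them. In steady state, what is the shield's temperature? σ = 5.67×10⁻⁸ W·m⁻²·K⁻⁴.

T_s ≈ 630 K

In steady state the net flux on the hot side equals that on the cold side.
σ(T₁⁴−T_s⁴)/D₁ = σ(T_s⁴−T₂⁴)/D₂, with D₁ = 1/ε₁+1/ε_s−1 = 6.326, D₂ = 1/ε_s+1/ε₂−1 = 4.594.
Solve for T_s⁴: T_s⁴ = (D₂·T₁⁴ + D₁·T₂⁴)/(D₁+D₂) = 1.573×10¹¹ K⁴.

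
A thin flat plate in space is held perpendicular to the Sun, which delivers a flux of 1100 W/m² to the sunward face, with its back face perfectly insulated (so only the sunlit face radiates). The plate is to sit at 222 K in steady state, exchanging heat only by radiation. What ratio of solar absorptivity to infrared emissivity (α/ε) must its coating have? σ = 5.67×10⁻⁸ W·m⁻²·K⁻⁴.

Balance: αS·A = εσ·1A·T⁴ ⇒ α/ε = σT⁴/S.
α/ε = 5.67×10⁻⁸·(222)⁴/1100 = 5.67×10⁻⁸·2.429×10⁹/1100.

α/ε ≈ 0.125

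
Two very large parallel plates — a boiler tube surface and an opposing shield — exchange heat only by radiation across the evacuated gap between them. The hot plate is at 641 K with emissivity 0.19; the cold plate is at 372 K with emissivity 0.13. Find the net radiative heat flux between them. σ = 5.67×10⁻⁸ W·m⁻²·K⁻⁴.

q ≈ 710 W/m²

For two infinite grey parallel plates, q = σ(T₁⁴ − T₂⁴)/(1/ε₁ + 1/ε₂ − 1).
T₁⁴ − T₂⁴ = 1.688×10¹¹ − 1.915×10¹⁰ = 1.497×10¹¹ K⁴.
1/ε₁ + 1/ε₂ − 1 = 5.263 + 7.692 − 1 = 11.96.
q = 5.67×10⁻⁸ × 1.497×10¹¹ / 11.96.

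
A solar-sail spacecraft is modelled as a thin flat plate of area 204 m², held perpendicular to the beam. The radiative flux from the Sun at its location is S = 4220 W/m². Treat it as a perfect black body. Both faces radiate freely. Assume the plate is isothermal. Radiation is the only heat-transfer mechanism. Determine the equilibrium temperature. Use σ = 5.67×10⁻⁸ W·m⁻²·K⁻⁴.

T ≈ 439 K

At equilibrium, absorbed power = emitted power.
Absorbing cross-section = A = 204.0 m²; emitting surface = 2A = 408.0 m² (ratio 2).
S·A_cross = εσ·A_surf·T⁴  ⇒  T⁴ = S/(2σ).
T⁴ = 1.00·4220/(2·5.67×10⁻⁸) = 3.721×10¹⁰ K⁴.
T = (3.721×10¹⁰)^(1/4).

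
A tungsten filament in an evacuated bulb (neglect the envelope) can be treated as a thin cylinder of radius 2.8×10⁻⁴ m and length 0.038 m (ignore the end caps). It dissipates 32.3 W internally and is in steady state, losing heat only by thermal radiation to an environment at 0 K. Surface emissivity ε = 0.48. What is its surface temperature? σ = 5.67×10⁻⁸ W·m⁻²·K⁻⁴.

Steady state: internal power = radiated power, P = εσA T⁴.
Radiating area A = 2πrL = 6.685×10⁻⁵ m².
T⁴ = P/(εσA) = 32.3/(0.48·5.67×10⁻⁸·6.685×10⁻⁵) = 1.775×10¹³ K⁴.
T = (1.775×10¹³)^(1/4).

T ≈ 2050 K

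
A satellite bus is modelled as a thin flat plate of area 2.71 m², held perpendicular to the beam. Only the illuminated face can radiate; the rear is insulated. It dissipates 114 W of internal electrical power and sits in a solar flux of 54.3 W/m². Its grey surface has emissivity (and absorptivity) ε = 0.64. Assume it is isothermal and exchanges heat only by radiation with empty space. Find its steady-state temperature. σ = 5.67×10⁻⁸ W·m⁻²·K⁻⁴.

At steady state, absorbed solar power + internal power = radiated power.
Absorbed: α·S·A_cross = 0.64·54.3·2.710 = 94.18 W (cross-section A).
Total input = 94.18 + 114 = 208.2 W.
Radiated: εσ·A_surf·T⁴ with A_surf = A = 2.710 m².
T⁴ = 208.2/(0.64·5.67×10⁻⁸·2.710) = 2.117×10⁹ K⁴.

T ≈ 214 K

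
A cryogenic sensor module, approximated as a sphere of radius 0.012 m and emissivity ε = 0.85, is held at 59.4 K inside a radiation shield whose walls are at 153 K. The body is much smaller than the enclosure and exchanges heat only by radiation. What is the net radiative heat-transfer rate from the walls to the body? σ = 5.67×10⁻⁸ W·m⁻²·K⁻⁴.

P_net ≈ 0.0467 W

For a small grey body in a large enclosure: P_net = εσA(T_body⁴ − T_wall⁴).
A = 4πr² = 0.001810 m²; T_body⁴ − T_wall⁴ = 1.245×10⁷ − 5.480×10⁸ = -5.355×10⁸ K⁴.
|P_net| = 0.85·5.67×10⁻⁸·0.001810·5.355×10⁸.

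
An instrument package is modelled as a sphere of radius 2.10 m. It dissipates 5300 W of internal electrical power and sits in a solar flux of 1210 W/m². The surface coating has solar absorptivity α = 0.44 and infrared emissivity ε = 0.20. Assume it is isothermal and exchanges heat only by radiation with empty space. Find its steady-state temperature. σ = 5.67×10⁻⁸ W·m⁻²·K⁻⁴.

At steady state, absorbed solar power + internal power = radiated power.
Absorbed: α·S·A_cross = 0.44·1210·13.85 = 7376 W (cross-section πr²).
Total input = 7376 + 5300 = 12680 W.
Radiated: εσ·A_surf·T⁴ with A_surf = 4πr² = 55.42 m².
T⁴ = 12680/(0.20·5.67×10⁻⁸·55.42) = 2.017×10¹⁰ K⁴.

T ≈ 377 K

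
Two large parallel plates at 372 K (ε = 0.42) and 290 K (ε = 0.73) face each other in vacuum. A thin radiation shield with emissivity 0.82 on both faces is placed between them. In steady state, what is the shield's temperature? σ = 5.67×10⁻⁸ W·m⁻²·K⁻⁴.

T_s ≈ 329 K

In steady state the net flux on the hot side equals that on the cold side.
σ(T₁⁴−T_s⁴)/D₁ = σ(T_s⁴−T₂⁴)/D₂, with D₁ = 1/ε₁+1/ε_s−1 = 2.600, D₂ = 1/ε_s+1/ε₂−1 = 1.589.
Solve for T_s⁴: T_s⁴ = (D₂·T₁⁴ + D₁·T₂⁴)/(D₁+D₂) = 1.165×10¹⁰ K⁴.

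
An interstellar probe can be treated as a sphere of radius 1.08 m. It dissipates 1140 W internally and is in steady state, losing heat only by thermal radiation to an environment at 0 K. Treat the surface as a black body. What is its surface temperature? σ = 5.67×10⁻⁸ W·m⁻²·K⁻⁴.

T ≈ 192 K

Steady state: internal power = radiated power, P = εσA T⁴.
Radiating area A = 4πr² = 14.66 m².
T⁴ = P/(εσA) = 1140/(1.0·5.67×10⁻⁸·14.66) = 1.372×10⁹ K⁴.
T = (1.372×10⁹)^(1/4).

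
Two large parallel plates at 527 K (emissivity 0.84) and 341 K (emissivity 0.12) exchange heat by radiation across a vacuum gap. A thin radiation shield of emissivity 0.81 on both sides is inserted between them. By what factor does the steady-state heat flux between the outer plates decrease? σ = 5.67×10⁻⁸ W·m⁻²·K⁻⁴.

Without shield: q₀ = σΔ(T⁴)/(1/ε₁+1/ε₂−1) with denominator 8.524.
With shield the two gaps are in series; the resistances add: (1/ε₁+1/ε_s−1)+(1/ε_s+1/ε₂−1) = 1.425+8.568 = 9.993.
Heat-flux ratio q₀/q = 9.993/8.524.

factor ≈ 1.17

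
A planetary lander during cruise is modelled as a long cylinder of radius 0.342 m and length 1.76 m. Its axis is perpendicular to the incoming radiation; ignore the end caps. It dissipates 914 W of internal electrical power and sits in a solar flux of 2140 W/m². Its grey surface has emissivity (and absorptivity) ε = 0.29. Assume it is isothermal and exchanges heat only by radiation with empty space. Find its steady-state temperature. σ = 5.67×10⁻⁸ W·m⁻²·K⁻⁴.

At steady state, absorbed solar power + internal power = radiated power.
Absorbed: α·S·A_cross = 0.29·2140·1.204 = 747.1 W (cross-section 2rL).
Total input = 747.1 + 914 = 1661 W.
Radiated: εσ·A_surf·T⁴ with A_surf = 2πrL = 3.782 m².
T⁴ = 1661/(0.29·5.67×10⁻⁸·3.782) = 2.671×10¹⁰ K⁴.

T ≈ 404 K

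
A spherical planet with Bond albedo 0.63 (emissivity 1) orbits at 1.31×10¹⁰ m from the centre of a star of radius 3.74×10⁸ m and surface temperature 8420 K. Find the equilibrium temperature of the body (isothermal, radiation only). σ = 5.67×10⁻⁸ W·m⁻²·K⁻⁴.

The star's surface emits σT_*⁴; at distance d the flux is S = σT_*⁴(R_*/d)².
S = 5.67×10⁻⁸·(8420)⁴·(3.74×10⁸/1.31×10¹⁰)² = 2.323×10⁵ W/m².
For an isothermal sphere T⁴ = (1−a)S/(4σ) = 3.790×10¹¹ K⁴.

T ≈ 785 K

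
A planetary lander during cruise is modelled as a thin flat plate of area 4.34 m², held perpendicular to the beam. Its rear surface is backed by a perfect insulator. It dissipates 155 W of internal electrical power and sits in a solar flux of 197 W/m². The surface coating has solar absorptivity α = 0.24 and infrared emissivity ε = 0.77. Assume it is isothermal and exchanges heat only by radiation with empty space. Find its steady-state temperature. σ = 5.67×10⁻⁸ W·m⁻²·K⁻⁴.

T ≈ 209 K

At steady state, absorbed solar power + internal power = radiated power.
Absorbed: α·S·A_cross = 0.24·197·4.340 = 205.2 W (cross-section A).
Total input = 205.2 + 155 = 360.2 W.
Radiated: εσ·A_surf·T⁴ with A_surf = A = 4.340 m².
T⁴ = 360.2/(0.77·5.67×10⁻⁸·4.340) = 1.901×10⁹ K⁴.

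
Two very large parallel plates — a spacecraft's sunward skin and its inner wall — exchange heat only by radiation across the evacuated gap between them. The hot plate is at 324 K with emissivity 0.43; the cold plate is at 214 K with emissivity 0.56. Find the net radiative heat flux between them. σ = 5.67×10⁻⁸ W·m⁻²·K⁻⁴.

q ≈ 163 W/m²

For two infinite grey parallel plates, q = σ(T₁⁴ − T₂⁴)/(1/ε₁ + 1/ε₂ − 1).
T₁⁴ − T₂⁴ = 1.102×10¹⁰ − 2.097×10⁹ = 8.923×10⁹ K⁴.
1/ε₁ + 1/ε₂ − 1 = 2.326 + 1.786 − 1 = 3.111.
q = 5.67×10⁻⁸ × 8.923×10⁹ / 3.111.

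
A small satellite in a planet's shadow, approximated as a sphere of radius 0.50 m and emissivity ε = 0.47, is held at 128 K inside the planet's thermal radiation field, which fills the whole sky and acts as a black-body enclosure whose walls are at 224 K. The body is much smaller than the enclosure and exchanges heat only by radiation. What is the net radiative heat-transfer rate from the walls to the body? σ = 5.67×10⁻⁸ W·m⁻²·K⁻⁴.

P_net ≈ 188 W

For a small grey body in a large enclosure: P_net = εσA(T_body⁴ − T_wall⁴).
A = 4πr² = 3.142 m²; T_body⁴ − T_wall⁴ = 2.684×10⁸ − 2.518×10⁹ = -2.249×10⁹ K⁴.
|P_net| = 0.47·5.67×10⁻⁸·3.142·2.249×10⁹.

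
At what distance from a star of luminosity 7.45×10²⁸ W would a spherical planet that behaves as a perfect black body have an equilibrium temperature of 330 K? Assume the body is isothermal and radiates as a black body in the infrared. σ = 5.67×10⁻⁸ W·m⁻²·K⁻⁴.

For an isothermal black-emitting sphere, (1−a)S·πr² = σ·4πr²·T⁴ ⇒ S = 4σT⁴/(1−a).
S = 4·5.67×10⁻⁸·(330)⁴/1.00 = 2690 W/m².
Flux falls as S = L/(4πd²), so d = √(L/(4πS)) = √(7.45×10²⁸/(4π·2690)).

d ≈ 1.48×10¹² m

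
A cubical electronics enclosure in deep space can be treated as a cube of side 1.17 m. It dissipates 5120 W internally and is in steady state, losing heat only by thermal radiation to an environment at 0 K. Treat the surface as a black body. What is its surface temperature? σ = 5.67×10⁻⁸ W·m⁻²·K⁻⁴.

T ≈ 324 K

Steady state: internal power = radiated power, P = εσA T⁴.
Radiating area A = 6L² = 8.213 m².
T⁴ = P/(εσA) = 5120/(1.0·5.67×10⁻⁸·8.213) = 1.099×10¹⁰ K⁴.
T = (1.099×10¹⁰)^(1/4).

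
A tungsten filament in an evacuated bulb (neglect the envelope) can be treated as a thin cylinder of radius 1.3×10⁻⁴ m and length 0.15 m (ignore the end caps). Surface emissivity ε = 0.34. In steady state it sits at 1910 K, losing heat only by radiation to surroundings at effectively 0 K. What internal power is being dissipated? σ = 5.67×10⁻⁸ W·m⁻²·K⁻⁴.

P ≈ 31.4 W

Steady state: P = εσA T⁴.
A = 2πrL = 1.225×10⁻⁴ m²; T⁴ = (1910)⁴ = 1.331×10¹³ K⁴.
P = 0.34 × 5.67×10⁻⁸ × 1.225×10⁻⁴ × 1.331×10¹³.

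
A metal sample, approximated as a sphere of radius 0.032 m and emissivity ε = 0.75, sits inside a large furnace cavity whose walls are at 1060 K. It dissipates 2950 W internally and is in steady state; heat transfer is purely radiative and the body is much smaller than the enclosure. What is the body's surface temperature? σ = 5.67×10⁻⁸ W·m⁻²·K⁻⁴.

T ≈ 1610 K

For a small grey body in a large enclosure, net radiated power = εσA(T⁴ − T_w⁴).
Steady state: P = εσA(T⁴ − T_w⁴) with A = 4πr² = 0.01287 m².
T⁴ = P/(εσA) + T_w⁴ = 2950/(0.75·5.67×10⁻⁸·0.01287) + (1060)⁴
    = 5.391×10¹² + 1.262×10¹² = 6.653×10¹² K⁴.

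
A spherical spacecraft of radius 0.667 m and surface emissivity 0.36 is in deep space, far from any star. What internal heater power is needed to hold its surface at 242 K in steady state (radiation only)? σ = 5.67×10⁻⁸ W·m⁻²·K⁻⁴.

P = εσ·4πr²·T⁴.
4πr² = 5.591 m²; T⁴ = 3.430×10⁹ K⁴.
P = 0.36·5.67×10⁻⁸·5.591·3.430×10⁹.

P ≈ 391 W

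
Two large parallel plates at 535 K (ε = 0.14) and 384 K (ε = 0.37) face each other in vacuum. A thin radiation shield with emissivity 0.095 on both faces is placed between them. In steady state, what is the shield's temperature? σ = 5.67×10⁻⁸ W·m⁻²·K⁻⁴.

T_s ≈ 466 K

In steady state the net flux on the hot side equals that on the cold side.
σ(T₁⁴−T_s⁴)/D₁ = σ(T_s⁴−T₂⁴)/D₂, with D₁ = 1/ε₁+1/ε_s−1 = 16.67, D₂ = 1/ε_s+1/ε₂−1 = 12.23.
Solve for T_s⁴: T_s⁴ = (D₂·T₁⁴ + D₁·T₂⁴)/(D₁+D₂) = 4.721×10¹⁰ K⁴.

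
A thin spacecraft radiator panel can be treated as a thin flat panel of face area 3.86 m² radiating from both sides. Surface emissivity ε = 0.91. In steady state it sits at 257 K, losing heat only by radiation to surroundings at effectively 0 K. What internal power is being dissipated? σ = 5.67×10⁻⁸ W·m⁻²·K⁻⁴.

P ≈ 1740 W

Steady state: P = εσA T⁴.
A = 2·3.86 = 7.720 m²; T⁴ = (257)⁴ = 4.362×10⁹ K⁴.
P = 0.91 × 5.67×10⁻⁸ × 7.720 × 4.362×10⁹.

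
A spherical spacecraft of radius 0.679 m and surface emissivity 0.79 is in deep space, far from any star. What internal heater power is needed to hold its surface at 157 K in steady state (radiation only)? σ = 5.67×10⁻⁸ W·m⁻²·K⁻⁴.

P = εσ·4πr²·T⁴.
4πr² = 5.794 m²; T⁴ = 6.076×10⁸ K⁴.
P = 0.79·5.67×10⁻⁸·5.794·6.076×10⁸.

P ≈ 158 W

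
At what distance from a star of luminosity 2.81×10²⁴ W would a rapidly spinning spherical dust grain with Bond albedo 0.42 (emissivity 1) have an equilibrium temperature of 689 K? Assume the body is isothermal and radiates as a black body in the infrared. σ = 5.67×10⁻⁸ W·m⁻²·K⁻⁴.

For an isothermal black-emitting sphere, (1−a)S·πr² = σ·4πr²·T⁴ ⇒ S = 4σT⁴/(1−a).
S = 4·5.67×10⁻⁸·(689)⁴/0.580 = 88120 W/m².
Flux falls as S = L/(4πd²), so d = √(L/(4πS)) = √(2.81×10²⁴/(4π·88120)).

d ≈ 1.59×10⁹ m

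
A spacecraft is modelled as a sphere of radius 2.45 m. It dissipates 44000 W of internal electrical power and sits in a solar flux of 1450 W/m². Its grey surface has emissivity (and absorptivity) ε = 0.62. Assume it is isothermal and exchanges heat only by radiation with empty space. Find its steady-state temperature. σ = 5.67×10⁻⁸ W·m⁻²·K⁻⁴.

T ≈ 389 K

At steady state, absorbed solar power + internal power = radiated power.
Absorbed: α·S·A_cross = 0.62·1450·18.86 = 16950 W (cross-section πr²).
Total input = 16950 + 44000 = 60950 W.
Radiated: εσ·A_surf·T⁴ with A_surf = 4πr² = 75.43 m².
T⁴ = 60950/(0.62·5.67×10⁻⁸·75.43) = 2.299×10¹⁰ K⁴.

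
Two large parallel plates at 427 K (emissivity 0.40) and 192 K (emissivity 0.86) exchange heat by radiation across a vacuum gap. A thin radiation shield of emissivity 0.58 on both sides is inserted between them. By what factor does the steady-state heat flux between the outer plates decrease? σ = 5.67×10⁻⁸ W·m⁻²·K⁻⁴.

factor ≈ 1.92

Without shield: q₀ = σΔ(T⁴)/(1/ε₁+1/ε₂−1) with denominator 2.663.
With shield the two gaps are in series; the resistances add: (1/ε₁+1/ε_s−1)+(1/ε_s+1/ε₂−1) = 3.224+1.887 = 5.111.
Heat-flux ratio q₀/q = 5.111/2.663.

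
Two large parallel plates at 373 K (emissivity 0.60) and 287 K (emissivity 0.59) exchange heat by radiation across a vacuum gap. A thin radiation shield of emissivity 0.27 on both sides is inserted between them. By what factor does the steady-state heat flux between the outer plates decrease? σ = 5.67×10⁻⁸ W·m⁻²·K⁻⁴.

factor ≈ 3.71

Without shield: q₀ = σΔ(T⁴)/(1/ε₁+1/ε₂−1) with denominator 2.362.
With shield the two gaps are in series; the resistances add: (1/ε₁+1/ε_s−1)+(1/ε_s+1/ε₂−1) = 4.370+4.399 = 8.769.
Heat-flux ratio q₀/q = 8.769/2.362.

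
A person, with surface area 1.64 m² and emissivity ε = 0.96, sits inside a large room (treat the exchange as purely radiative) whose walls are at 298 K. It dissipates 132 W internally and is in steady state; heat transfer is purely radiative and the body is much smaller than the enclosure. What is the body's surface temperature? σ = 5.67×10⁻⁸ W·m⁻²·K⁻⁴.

T ≈ 311 K

For a small grey body in a large enclosure, net radiated power = εσA(T⁴ − T_w⁴).
Steady state: P = εσA(T⁴ − T_w⁴) with A = 1.64 m².
T⁴ = P/(εσA) + T_w⁴ = 132/(0.96·5.67×10⁻⁸·1.640) + (298)⁴
    = 1.479×10⁹ + 7.886×10⁹ = 9.365×10⁹ K⁴.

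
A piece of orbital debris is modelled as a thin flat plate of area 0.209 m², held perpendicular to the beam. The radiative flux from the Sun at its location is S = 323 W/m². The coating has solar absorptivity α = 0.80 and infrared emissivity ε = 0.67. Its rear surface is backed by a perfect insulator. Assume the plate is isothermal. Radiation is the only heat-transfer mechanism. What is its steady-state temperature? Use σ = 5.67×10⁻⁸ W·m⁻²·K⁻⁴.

At equilibrium, absorbed power = emitted power.
Absorbing cross-section = A = 0.2090 m²; emitting surface = A = 0.2090 m² (ratio 1).
αS·A_cross = εσ·A_surf·T⁴  ⇒  T⁴ = αS/(ε·1σ).
T⁴ = 0.800·323/(0.67·1·5.67×10⁻⁸) = 6.802×10⁹ K⁴.
T = (6.802×10⁹)^(1/4).

T ≈ 287 K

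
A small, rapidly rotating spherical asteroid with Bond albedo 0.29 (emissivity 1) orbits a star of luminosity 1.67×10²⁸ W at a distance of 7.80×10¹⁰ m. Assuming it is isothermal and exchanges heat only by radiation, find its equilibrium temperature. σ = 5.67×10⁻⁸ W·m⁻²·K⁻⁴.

First find the stellar flux at distance d: S = L/(4πd²) = 1.67×10²⁸/(4π·(7.80×10¹⁰)²) = 2.184×10⁵ W/m².
For an isothermal sphere, absorbed (1−a)S·πr² = emitted σ·4πr²·T⁴, so T⁴ = (1−a)S/(4σ).
T⁴ = 0.710·2.184×10⁵/(4·5.67×10⁻⁸) = 6.838×10¹¹ K⁴.

T ≈ 909 K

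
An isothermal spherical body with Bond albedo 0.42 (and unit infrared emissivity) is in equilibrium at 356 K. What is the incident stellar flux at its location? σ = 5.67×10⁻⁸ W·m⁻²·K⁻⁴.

S ≈ 6280 W/m²

(1−a)S·πr² = σ·4πr²·T⁴ ⇒ S = 4σT⁴/(1−a).
S = 4·5.67×10⁻⁸·1.606×10¹⁰/0.580.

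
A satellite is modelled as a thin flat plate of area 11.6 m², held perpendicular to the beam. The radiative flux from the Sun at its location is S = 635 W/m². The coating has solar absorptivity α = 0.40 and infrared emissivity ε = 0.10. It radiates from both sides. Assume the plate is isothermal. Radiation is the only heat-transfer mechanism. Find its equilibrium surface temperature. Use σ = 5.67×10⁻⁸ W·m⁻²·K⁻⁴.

At equilibrium, absorbed power = emitted power.
Absorbing cross-section = A = 11.60 m²; emitting surface = 2A = 23.20 m² (ratio 2).
αS·A_cross = εσ·A_surf·T⁴  ⇒  T⁴ = αS/(ε·2σ).
T⁴ = 0.400·635/(0.10·2·5.67×10⁻⁸) = 2.240×10¹⁰ K⁴.
T = (2.240×10¹⁰)^(1/4).

T ≈ 387 K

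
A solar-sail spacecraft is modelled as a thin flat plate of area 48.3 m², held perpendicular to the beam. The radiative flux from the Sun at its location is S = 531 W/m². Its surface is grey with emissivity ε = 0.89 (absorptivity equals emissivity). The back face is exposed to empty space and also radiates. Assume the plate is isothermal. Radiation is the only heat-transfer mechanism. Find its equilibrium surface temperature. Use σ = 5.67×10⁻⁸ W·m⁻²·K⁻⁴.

At equilibrium, absorbed power = emitted power.
Absorbing cross-section = A = 48.30 m²; emitting surface = 2A = 96.60 m² (ratio 2).
εS·A_cross = εσ·A_surf·T⁴  ⇒  T⁴ = S/(2σ)   (ε cancels).
T⁴ = 531/(2·5.67×10⁻⁸) = 4.683×10⁹ K⁴.
T = (4.683×10⁹)^(1/4).

T ≈ 262 K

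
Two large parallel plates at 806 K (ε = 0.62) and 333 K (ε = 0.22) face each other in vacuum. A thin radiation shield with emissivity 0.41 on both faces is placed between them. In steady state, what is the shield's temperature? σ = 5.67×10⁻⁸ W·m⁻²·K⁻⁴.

In steady state the net flux on the hot side equals that on the cold side.
σ(T₁⁴−T_s⁴)/D₁ = σ(T_s⁴−T₂⁴)/D₂, with D₁ = 1/ε₁+1/ε_s−1 = 3.052, D₂ = 1/ε_s+1/ε₂−1 = 5.984.
Solve for T_s⁴: T_s⁴ = (D₂·T₁⁴ + D₁·T₂⁴)/(D₁+D₂) = 2.836×10¹¹ K⁴.

T_s ≈ 730 K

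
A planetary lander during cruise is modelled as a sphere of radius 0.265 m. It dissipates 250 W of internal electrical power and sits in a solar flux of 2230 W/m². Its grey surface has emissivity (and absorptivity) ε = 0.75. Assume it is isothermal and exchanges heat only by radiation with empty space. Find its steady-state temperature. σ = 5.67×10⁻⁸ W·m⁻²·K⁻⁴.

T ≈ 358 K

At steady state, absorbed solar power + internal power = radiated power.
Absorbed: α·S·A_cross = 0.75·2230·0.2206 = 369.0 W (cross-section πr²).
Total input = 369.0 + 250 = 619.0 W.
Radiated: εσ·A_surf·T⁴ with A_surf = 4πr² = 0.8825 m².
T⁴ = 619.0/(0.75·5.67×10⁻⁸·0.8825) = 1.649×10¹⁰ K⁴.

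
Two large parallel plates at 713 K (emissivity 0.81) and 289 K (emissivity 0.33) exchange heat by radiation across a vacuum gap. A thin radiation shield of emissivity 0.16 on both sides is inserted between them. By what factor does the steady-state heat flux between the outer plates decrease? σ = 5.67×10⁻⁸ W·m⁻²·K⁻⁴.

Without shield: q₀ = σΔ(T⁴)/(1/ε₁+1/ε₂−1) with denominator 3.265.
With shield the two gaps are in series; the resistances add: (1/ε₁+1/ε_s−1)+(1/ε_s+1/ε₂−1) = 6.485+8.280 = 14.76.
Heat-flux ratio q₀/q = 14.76/3.265.

factor ≈ 4.52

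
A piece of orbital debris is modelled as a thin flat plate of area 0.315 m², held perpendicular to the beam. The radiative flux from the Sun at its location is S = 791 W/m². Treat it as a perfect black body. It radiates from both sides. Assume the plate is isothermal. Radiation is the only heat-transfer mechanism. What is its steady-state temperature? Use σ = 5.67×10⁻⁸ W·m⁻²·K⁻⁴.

At equilibrium, absorbed power = emitted power.
Absorbing cross-section = A = 0.3150 m²; emitting surface = 2A = 0.6300 m² (ratio 2).
S·A_cross = εσ·A_surf·T⁴  ⇒  T⁴ = S/(2σ).
T⁴ = 1.00·791/(2·5.67×10⁻⁸) = 6.975×10⁹ K⁴.
T = (6.975×10⁹)^(1/4).

T ≈ 289 K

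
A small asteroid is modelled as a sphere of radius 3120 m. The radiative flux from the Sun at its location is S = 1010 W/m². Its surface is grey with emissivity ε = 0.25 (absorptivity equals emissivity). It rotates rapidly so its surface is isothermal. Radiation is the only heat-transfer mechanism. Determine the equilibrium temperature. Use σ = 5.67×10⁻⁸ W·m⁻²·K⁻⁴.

T ≈ 258 K

At equilibrium, absorbed power = emitted power.
Absorbing cross-section = πr² = 3.058×10⁷ m²; emitting surface = 4πr² = 1.223×10⁸ m² (ratio 4).
εS·A_cross = εσ·A_surf·T⁴  ⇒  T⁴ = S/(4σ)   (ε cancels).
T⁴ = 1010/(4·5.67×10⁻⁸) = 4.453×10⁹ K⁴.
T = (4.453×10⁹)^(1/4).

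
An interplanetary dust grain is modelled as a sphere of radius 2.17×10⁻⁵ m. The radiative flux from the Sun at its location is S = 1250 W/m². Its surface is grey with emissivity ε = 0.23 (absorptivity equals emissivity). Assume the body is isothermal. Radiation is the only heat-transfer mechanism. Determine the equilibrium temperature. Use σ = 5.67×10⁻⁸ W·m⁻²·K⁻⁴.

At equilibrium, absorbed power = emitted power.
Absorbing cross-section = πr² = 1.479×10⁻⁹ m²; emitting surface = 4πr² = 5.917×10⁻⁹ m² (ratio 4).
εS·A_cross = εσ·A_surf·T⁴  ⇒  T⁴ = S/(4σ)   (ε cancels).
T⁴ = 1250/(4·5.67×10⁻⁸) = 5.511×10⁹ K⁴.
T = (5.511×10⁹)^(1/4).

T ≈ 272 K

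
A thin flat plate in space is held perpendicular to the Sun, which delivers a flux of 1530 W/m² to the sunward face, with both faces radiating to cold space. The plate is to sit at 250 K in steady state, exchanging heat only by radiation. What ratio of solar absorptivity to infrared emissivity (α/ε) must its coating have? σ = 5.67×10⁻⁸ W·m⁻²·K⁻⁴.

α/ε ≈ 0.290

Balance: αS·A = εσ·2A·T⁴ ⇒ α/ε = 2σT⁴/S.
α/ε = 2·5.67×10⁻⁸·(250)⁴/1530 = 2·5.67×10⁻⁸·3.906×10⁹/1530.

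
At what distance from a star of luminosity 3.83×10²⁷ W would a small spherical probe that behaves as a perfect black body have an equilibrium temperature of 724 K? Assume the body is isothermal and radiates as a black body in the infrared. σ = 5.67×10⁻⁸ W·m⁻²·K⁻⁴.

For an isothermal black-emitting sphere, (1−a)S·πr² = σ·4πr²·T⁴ ⇒ S = 4σT⁴/(1−a).
S = 4·5.67×10⁻⁸·(724)⁴/1.00 = 62320 W/m².
Flux falls as S = L/(4πd²), so d = √(L/(4πS)) = √(3.83×10²⁷/(4π·62320)).

d ≈ 6.99×10¹⁰ m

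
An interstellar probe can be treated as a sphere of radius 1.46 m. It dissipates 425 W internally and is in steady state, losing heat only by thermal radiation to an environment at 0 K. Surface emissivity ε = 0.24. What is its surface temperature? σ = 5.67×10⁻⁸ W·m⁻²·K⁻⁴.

T ≈ 185 K

Steady state: internal power = radiated power, P = εσA T⁴.
Radiating area A = 4πr² = 26.79 m².
T⁴ = P/(εσA) = 425/(0.24·5.67×10⁻⁸·26.79) = 1.166×10⁹ K⁴.
T = (1.166×10⁹)^(1/4).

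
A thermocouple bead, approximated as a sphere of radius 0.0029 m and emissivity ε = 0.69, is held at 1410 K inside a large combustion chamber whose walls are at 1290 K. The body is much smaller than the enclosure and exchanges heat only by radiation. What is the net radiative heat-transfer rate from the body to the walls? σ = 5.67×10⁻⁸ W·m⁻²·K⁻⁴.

P_net ≈ 4.89 W

For a small grey body in a large enclosure: P_net = εσA(T_body⁴ − T_wall⁴).
A = 4πr² = 1.057×10⁻⁴ m²; T_body⁴ − T_wall⁴ = 3.953×10¹² − 2.769×10¹² = 1.183×10¹² K⁴.
|P_net| = 0.69·5.67×10⁻⁸·1.057×10⁻⁴·1.183×10¹².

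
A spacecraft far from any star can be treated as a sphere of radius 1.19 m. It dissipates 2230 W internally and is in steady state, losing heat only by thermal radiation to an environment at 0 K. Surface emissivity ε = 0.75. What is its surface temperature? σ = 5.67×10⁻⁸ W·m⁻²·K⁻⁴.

T ≈ 233 K

Steady state: internal power = radiated power, P = εσA T⁴.
Radiating area A = 4πr² = 17.80 m².
T⁴ = P/(εσA) = 2230/(0.75·5.67×10⁻⁸·17.80) = 2.947×10⁹ K⁴.
T = (2.947×10⁹)^(1/4).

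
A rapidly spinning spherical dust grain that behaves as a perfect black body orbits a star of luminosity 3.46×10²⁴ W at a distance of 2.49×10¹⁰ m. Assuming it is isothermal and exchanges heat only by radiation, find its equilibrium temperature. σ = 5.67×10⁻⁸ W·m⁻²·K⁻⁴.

First find the stellar flux at distance d: S = L/(4πd²) = 3.46×10²⁴/(4π·(2.49×10¹⁰)²) = 444.1 W/m².
For an isothermal sphere, absorbed (1−a)S·πr² = emitted σ·4πr²·T⁴, so T⁴ = (1−a)S/(4σ).
T⁴ = 1.00·444.1/(4·5.67×10⁻⁸) = 1.958×10⁹ K⁴.

T ≈ 210 K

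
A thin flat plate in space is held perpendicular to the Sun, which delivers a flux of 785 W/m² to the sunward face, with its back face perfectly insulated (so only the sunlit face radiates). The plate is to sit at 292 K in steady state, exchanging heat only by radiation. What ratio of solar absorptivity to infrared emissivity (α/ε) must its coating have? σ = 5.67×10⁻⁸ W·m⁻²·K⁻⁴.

α/ε ≈ 0.525

Balance: αS·A = εσ·1A·T⁴ ⇒ α/ε = σT⁴/S.
α/ε = 5.67×10⁻⁸·(292)⁴/785 = 5.67×10⁻⁸·7.270×10⁹/785.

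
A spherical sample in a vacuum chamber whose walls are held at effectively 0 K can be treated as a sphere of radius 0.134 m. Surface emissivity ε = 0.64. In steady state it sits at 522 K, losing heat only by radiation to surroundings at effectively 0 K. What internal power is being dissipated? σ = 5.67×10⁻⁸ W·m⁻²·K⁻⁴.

P ≈ 608 W

Steady state: P = εσA T⁴.
A = 4πr² = 0.2256 m²; T⁴ = (522)⁴ = 7.425×10¹⁰ K⁴.
P = 0.64 × 5.67×10⁻⁸ × 0.2256 × 7.425×10¹⁰.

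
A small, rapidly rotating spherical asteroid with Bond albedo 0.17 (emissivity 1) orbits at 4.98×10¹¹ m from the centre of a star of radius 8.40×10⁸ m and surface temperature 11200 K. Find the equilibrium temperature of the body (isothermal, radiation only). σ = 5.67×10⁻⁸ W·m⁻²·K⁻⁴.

T ≈ 310 K

The star's surface emits σT_*⁴; at distance d the flux is S = σT_*⁴(R_*/d)².
S = 5.67×10⁻⁸·(11200)⁴·(8.40×10⁸/4.98×10¹¹)² = 2538 W/m².
For an isothermal sphere T⁴ = (1−a)S/(4σ) = 9.289×10⁹ K⁴.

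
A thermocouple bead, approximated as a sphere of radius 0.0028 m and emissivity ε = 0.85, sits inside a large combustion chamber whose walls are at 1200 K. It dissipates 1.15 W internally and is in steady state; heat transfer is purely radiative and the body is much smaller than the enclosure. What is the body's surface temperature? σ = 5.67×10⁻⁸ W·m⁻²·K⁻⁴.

T ≈ 1230 K

For a small grey body in a large enclosure, net radiated power = εσA(T⁴ − T_w⁴).
Steady state: P = εσA(T⁴ − T_w⁴) with A = 4πr² = 9.852×10⁻⁵ m².
T⁴ = P/(εσA) + T_w⁴ = 1.15/(0.85·5.67×10⁻⁸·9.852×10⁻⁵) + (1200)⁴
    = 2.422×10¹¹ + 2.074×10¹² = 2.316×10¹² K⁴.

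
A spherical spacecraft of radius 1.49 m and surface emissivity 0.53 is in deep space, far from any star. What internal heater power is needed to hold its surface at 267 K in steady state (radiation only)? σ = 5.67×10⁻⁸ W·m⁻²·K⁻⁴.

P = εσ·4πr²·T⁴.
4πr² = 27.90 m²; T⁴ = 5.082×10⁹ K⁴.
P = 0.53·5.67×10⁻⁸·27.90·5.082×10⁹.

P ≈ 4260 W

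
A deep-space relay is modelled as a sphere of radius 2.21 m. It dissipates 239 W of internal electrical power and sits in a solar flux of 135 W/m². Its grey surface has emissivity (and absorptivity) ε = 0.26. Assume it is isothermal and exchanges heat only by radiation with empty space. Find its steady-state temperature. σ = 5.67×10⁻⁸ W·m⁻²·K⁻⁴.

At steady state, absorbed solar power + internal power = radiated power.
Absorbed: α·S·A_cross = 0.26·135·15.34 = 538.6 W (cross-section πr²).
Total input = 538.6 + 239 = 777.6 W.
Radiated: εσ·A_surf·T⁴ with A_surf = 4πr² = 61.38 m².
T⁴ = 777.6/(0.26·5.67×10⁻⁸·61.38) = 8.594×10⁸ K⁴.

T ≈ 171 K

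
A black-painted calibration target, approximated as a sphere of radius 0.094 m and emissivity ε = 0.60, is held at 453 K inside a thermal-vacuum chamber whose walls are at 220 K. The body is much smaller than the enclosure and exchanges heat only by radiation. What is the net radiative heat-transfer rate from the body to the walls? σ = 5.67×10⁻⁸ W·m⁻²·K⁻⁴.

For a small grey body in a large enclosure: P_net = εσA(T_body⁴ − T_wall⁴).
A = 4πr² = 0.1110 m²; T_body⁴ − T_wall⁴ = 4.211×10¹⁰ − 2.343×10⁹ = 3.977×10¹⁰ K⁴.
|P_net| = 0.60·5.67×10⁻⁸·0.1110·3.977×10¹⁰.

P_net ≈ 150 W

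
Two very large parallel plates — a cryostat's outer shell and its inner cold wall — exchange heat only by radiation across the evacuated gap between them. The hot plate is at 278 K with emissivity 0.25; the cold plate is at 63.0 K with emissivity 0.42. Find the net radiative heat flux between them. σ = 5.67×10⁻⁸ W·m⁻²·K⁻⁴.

For two infinite grey parallel plates, q = σ(T₁⁴ − T₂⁴)/(1/ε₁ + 1/ε₂ − 1).
T₁⁴ − T₂⁴ = 5.973×10⁹ − 1.575×10⁷ = 5.957×10⁹ K⁴.
1/ε₁ + 1/ε₂ − 1 = 4.000 + 2.381 − 1 = 5.381.
q = 5.67×10⁻⁸ × 5.957×10⁹ / 5.381.

q ≈ 62.8 W/m²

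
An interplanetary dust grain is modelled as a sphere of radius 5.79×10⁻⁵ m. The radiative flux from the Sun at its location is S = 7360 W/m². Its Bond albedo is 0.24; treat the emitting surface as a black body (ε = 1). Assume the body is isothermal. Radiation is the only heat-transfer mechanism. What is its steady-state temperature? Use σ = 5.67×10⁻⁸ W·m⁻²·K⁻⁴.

At equilibrium, absorbed power = emitted power.
Absorbing cross-section = πr² = 1.053×10⁻⁸ m²; emitting surface = 4πr² = 4.213×10⁻⁸ m² (ratio 4).
(1−a)S·A_cross = εσ·A_surf·T⁴  ⇒  T⁴ = (1−a)S/(4σ).
T⁴ = 0.760·7360/(4·5.67×10⁻⁸) = 2.466×10¹⁰ K⁴.
T = (2.466×10¹⁰)^(1/4).

T ≈ 396 K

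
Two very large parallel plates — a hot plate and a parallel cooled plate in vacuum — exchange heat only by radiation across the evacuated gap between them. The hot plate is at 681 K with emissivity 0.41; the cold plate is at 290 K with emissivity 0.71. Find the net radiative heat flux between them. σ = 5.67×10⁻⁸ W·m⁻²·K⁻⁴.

For two infinite grey parallel plates, q = σ(T₁⁴ − T₂⁴)/(1/ε₁ + 1/ε₂ − 1).
T₁⁴ − T₂⁴ = 2.151×10¹¹ − 7.073×10⁹ = 2.080×10¹¹ K⁴.
1/ε₁ + 1/ε₂ − 1 = 2.439 + 1.408 − 1 = 2.847.
q = 5.67×10⁻⁸ × 2.080×10¹¹ / 2.847.

q ≈ 4140 W/m²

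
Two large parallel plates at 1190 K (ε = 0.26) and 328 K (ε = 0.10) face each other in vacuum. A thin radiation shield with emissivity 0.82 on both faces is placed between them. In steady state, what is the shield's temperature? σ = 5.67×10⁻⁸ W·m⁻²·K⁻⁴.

T_s ≈ 1100 K

In steady state the net flux on the hot side equals that on the cold side.
σ(T₁⁴−T_s⁴)/D₁ = σ(T_s⁴−T₂⁴)/D₂, with D₁ = 1/ε₁+1/ε_s−1 = 4.066, D₂ = 1/ε_s+1/ε₂−1 = 10.22.
Solve for T_s⁴: T_s⁴ = (D₂·T₁⁴ + D₁·T₂⁴)/(D₁+D₂) = 1.438×10¹² K⁴.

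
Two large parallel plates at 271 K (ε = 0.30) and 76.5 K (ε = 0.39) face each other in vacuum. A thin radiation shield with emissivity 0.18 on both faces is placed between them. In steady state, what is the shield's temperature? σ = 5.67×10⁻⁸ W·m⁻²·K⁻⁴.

T_s ≈ 225 K

In steady state the net flux on the hot side equals that on the cold side.
σ(T₁⁴−T_s⁴)/D₁ = σ(T_s⁴−T₂⁴)/D₂, with D₁ = 1/ε₁+1/ε_s−1 = 7.889, D₂ = 1/ε_s+1/ε₂−1 = 7.120.
Solve for T_s⁴: T_s⁴ = (D₂·T₁⁴ + D₁·T₂⁴)/(D₁+D₂) = 2.577×10⁹ K⁴.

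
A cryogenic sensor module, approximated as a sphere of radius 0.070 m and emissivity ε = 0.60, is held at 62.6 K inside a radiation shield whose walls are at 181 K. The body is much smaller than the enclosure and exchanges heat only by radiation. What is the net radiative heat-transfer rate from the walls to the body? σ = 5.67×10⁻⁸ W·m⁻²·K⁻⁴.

For a small grey body in a large enclosure: P_net = εσA(T_body⁴ − T_wall⁴).
A = 4πr² = 0.06158 m²; T_body⁴ − T_wall⁴ = 1.536×10⁷ − 1.073×10⁹ = -1.058×10⁹ K⁴.
|P_net| = 0.60·5.67×10⁻⁸·0.06158·1.058×10⁹.

P_net ≈ 2.22 W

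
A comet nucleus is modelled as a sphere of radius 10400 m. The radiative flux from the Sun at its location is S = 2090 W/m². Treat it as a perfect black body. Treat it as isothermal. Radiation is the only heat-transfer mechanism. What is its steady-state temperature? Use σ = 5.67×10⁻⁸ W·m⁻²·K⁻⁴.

At equilibrium, absorbed power = emitted power.
Absorbing cross-section = πr² = 3.398×10⁸ m²; emitting surface = 4πr² = 1.359×10⁹ m² (ratio 4).
S·A_cross = εσ·A_surf·T⁴  ⇒  T⁴ = S/(4σ).
T⁴ = 1.00·2090/(4·5.67×10⁻⁸) = 9.215×10⁹ K⁴.
T = (9.215×10⁹)^(1/4).

T ≈ 310 K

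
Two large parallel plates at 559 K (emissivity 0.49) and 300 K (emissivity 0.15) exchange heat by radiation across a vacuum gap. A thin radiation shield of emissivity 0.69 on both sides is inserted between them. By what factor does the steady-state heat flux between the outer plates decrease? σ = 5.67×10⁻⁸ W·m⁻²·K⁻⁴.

factor ≈ 1.25

Without shield: q₀ = σΔ(T⁴)/(1/ε₁+1/ε₂−1) with denominator 7.707.
With shield the two gaps are in series; the resistances add: (1/ε₁+1/ε_s−1)+(1/ε_s+1/ε₂−1) = 2.490+7.116 = 9.606.
Heat-flux ratio q₀/q = 9.606/7.707.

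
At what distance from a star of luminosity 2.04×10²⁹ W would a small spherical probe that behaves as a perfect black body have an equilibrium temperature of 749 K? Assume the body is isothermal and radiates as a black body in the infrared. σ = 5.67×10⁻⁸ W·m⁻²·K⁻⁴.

d ≈ 4.77×10¹¹ m

For an isothermal black-emitting sphere, (1−a)S·πr² = σ·4πr²·T⁴ ⇒ S = 4σT⁴/(1−a).
S = 4·5.67×10⁻⁸·(749)⁴/1.00 = 71380 W/m².
Flux falls as S = L/(4πd²), so d = √(L/(4πS)) = √(2.04×10²⁹/(4π·71380)).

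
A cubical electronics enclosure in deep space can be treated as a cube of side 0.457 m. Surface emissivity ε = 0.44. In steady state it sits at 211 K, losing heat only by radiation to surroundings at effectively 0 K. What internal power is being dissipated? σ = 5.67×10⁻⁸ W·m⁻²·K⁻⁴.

P ≈ 62.0 W

Steady state: P = εσA T⁴.
A = 6L² = 1.253 m²; T⁴ = (211)⁴ = 1.982×10⁹ K⁴.
P = 0.44 × 5.67×10⁻⁸ × 1.253 × 1.982×10⁹.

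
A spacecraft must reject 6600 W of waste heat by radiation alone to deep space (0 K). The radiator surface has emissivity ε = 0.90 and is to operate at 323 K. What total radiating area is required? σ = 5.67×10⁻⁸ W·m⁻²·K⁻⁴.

P = εσA T⁴ ⇒ A = P/(εσT⁴).
T⁴ = 1.088×10¹⁰ K⁴.
A = 6600/(0.90 × 5.67×10⁻⁸ × 1.088×10¹⁰).

A ≈ 11.9 m²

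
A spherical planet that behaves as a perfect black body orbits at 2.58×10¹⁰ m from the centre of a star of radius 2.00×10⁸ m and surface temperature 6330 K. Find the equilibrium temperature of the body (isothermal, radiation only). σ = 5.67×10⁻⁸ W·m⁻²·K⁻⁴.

The star's surface emits σT_*⁴; at distance d the flux is S = σT_*⁴(R_*/d)².
S = 5.67×10⁻⁸·(6330)⁴·(2.00×10⁸/2.58×10¹⁰)² = 5470 W/m².
For an isothermal sphere T⁴ = (1−a)S/(4σ) = 2.412×10¹⁰ K⁴.

T ≈ 394 K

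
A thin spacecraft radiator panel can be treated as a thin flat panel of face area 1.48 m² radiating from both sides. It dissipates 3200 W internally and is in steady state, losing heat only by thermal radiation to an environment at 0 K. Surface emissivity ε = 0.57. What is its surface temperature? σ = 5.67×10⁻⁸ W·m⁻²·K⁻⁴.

T ≈ 428 K

Steady state: internal power = radiated power, P = εσA T⁴.
Radiating area A = 2·1.48 = 2.960 m².
T⁴ = P/(εσA) = 3200/(0.57·5.67×10⁻⁸·2.960) = 3.345×10¹⁰ K⁴.
T = (3.345×10¹⁰)^(1/4).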